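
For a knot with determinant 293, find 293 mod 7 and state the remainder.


Step 1: A knot is p-colorable if and only if p divides its determinant.
Step 2: Compute 293 mod 7.
293 = 41 * 7 + 6
Step 3: 293 mod 7 = 6
Step 4: The knot is 7-colorable: no

6


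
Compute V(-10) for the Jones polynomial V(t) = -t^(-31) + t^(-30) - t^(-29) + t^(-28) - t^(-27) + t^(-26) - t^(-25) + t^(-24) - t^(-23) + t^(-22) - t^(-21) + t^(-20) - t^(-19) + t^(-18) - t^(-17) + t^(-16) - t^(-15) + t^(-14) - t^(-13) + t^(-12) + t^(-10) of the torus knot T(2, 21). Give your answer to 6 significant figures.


Substituting t = -10 into V(t) = -t^(-31) + t^(-30) - t^(-29) + t^(-28) - t^(-27) + t^(-26) - t^(-25) + t^(-24) - t^(-23) + t^(-22) - t^(-21) + t^(-20) - t^(-19) + t^(-18) - t^(-17) + t^(-16) - t^(-15) + t^(-14) - t^(-13) + t^(-12) + t^(-10):
  (-)t^(-31) = 1e-31
  (+)t^(-30) = 1e-30
  (-)t^(-29) = 1e-29
  (+)t^(-28) = 1e-28
  (-)t^(-27) = 1e-27
  (+)t^(-26) = 1e-26
  (-)t^(-25) = 1e-25
  (+)t^(-24) = 1e-24
  (-)t^(-23) = 1e-23
  (+)t^(-22) = 1e-22
  (-)t^(-21) = 1e-21
  (+)t^(-20) = 1e-20
  (-)t^(-19) = 1e-19
  (+)t^(-18) = 1e-18
  (-)t^(-17) = 1e-17
  (+)t^(-16) = 1e-16
  (-)t^(-15) = 1e-15
  (+)t^(-14) = 1e-14
  (-)t^(-13) = 1e-13
  (+)t^(-12) = 1e-12
  (+)t^(-10) = 1e-10
Sum = (1e-31) + (1e-30) + (1e-29) + (1e-28) + (1e-27) + (1e-26) + (1e-25) + (1e-24) + (1e-23) + (1e-22) + (1e-21) + (1e-20) + (1e-19) + (1e-18) + (1e-17) + (1e-16) + (1e-15) + (1e-14) + (1e-13) + (1e-12) + (1e-10)
= 1.011111111e-10
Rounded to 6 significant figures: 1.01111e-10

1.01111e-10


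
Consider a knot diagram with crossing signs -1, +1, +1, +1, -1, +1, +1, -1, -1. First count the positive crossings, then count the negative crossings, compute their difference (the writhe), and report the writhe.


Step 1: Count positive crossings (+1).
Positive crossings: 5
Step 2: Count negative crossings (-1).
Negative crossings: 4
Step 3: Writhe = (positive) - (negative)
w = 5 - 4 = 1
Step 4: |w| = 1, and w is positive

1


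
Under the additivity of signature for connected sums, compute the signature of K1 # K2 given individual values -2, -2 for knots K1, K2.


The signature is additive under connected sum.
signature(K1 # K2) = (-2) + (-2)
= -4

-4


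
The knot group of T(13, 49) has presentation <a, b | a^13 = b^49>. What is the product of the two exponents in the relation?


The relation is a^13 = b^49.
Product of exponents = 13 * 49
= 637

637


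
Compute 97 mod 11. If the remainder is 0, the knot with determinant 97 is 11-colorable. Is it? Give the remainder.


Step 1: A knot is p-colorable if and only if p divides its determinant.
Step 2: Compute 97 mod 11.
97 = 8 * 11 + 9
Step 3: 97 mod 11 = 9
Step 4: The knot is 11-colorable: no

9


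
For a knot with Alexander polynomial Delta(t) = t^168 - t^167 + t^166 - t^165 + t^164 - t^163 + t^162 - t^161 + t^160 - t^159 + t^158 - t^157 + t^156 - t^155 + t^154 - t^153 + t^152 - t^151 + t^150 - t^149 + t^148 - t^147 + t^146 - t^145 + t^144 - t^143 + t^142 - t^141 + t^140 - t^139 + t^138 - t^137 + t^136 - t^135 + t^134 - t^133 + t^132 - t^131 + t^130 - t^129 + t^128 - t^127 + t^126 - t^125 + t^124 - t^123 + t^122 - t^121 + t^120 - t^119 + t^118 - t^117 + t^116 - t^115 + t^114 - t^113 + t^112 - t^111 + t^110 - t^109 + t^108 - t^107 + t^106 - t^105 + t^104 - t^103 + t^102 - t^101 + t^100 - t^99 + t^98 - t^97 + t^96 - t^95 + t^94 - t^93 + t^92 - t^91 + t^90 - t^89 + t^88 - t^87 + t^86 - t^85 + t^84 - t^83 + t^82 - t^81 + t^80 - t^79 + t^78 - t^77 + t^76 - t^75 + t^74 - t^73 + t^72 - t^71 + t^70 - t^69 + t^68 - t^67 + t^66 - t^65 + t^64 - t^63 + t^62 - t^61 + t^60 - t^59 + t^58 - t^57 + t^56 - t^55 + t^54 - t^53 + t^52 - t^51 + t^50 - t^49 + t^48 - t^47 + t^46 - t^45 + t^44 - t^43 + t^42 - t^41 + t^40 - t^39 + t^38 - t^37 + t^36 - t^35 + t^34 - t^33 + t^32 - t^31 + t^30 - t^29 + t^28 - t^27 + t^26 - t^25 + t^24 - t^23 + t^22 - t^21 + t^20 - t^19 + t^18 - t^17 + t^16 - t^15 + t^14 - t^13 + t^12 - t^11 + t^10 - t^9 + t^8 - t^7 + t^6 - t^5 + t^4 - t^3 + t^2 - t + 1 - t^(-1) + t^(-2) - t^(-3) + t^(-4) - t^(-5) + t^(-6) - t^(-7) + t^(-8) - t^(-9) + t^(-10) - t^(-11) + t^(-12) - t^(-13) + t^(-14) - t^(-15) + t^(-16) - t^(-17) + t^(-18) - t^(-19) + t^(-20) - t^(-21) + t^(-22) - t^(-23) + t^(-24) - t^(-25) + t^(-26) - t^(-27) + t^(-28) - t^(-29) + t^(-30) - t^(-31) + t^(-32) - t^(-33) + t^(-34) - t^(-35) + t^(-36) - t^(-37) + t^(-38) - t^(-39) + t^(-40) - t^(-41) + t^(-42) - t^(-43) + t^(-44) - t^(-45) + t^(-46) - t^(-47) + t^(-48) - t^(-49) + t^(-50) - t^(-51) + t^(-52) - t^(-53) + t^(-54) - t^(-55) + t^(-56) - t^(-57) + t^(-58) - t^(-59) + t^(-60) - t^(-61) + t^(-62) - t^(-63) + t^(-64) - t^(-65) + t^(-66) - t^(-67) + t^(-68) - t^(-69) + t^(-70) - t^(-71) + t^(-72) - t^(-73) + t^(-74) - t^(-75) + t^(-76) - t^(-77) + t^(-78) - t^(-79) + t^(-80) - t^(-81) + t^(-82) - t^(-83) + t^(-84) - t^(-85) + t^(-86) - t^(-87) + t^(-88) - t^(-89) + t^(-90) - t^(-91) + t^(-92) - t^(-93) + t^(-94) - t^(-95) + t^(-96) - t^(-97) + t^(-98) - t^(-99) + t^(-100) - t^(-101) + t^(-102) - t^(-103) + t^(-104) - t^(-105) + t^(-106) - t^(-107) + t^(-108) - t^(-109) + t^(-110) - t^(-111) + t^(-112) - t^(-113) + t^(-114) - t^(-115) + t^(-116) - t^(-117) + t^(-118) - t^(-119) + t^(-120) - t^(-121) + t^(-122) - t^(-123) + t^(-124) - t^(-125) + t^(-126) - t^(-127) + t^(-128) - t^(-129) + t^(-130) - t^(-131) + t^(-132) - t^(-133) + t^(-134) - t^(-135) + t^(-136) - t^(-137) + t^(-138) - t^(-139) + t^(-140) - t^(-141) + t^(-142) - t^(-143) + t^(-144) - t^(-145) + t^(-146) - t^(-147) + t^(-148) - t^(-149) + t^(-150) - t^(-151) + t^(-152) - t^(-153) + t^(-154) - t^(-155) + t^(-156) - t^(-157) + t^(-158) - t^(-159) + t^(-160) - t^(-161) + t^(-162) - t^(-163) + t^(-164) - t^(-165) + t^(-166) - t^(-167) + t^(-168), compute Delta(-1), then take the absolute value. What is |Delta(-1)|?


Step 1: The polynomial has 337 terms with alternating signs, exponents from 168 down to -168.
Step 2: Substitute t = -1. The i-th term has coefficient (-1)^i and exponent (m-i),
  so its value is (-1)^i * (-1)^(m-i) = (-1)^m = 1 for every i.
Step 3: All 337 terms equal 1, so Delta(-1) = 337 * (1) = 337
Step 4: |Delta(-1)| = 337

337


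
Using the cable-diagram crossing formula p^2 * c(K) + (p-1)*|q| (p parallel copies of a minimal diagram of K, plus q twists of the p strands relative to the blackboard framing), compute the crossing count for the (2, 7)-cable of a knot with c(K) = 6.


Step 1: Each of the c(K) crossings of the companion diagram becomes p*p = p^2 crossings among the p parallel strands, and each of the |q| twists s_1 s_2 ... s_(p-1) adds (p-1) crossings.
  Crossings = p^2 * c(K) + (p-1)*|q|
Step 2: = 2^2 * 6 + (2-1)*7
Step 3: = 4*6 + 1*7
Step 4: = 24 + 7 = 31

31


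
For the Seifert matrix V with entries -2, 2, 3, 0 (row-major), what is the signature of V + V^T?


Step 1: V + V^T = [[-4, 5], [5, 0]]
Step 2: trace = -4, det = -25
Step 3: Discriminant = (-4)^2 - 4*(-25) = 116
Step 4: Eigenvalues: 3.38516, -7.38516
Step 5: Signature = (# positive eigenvalues) - (# negative eigenvalues) = 0

0


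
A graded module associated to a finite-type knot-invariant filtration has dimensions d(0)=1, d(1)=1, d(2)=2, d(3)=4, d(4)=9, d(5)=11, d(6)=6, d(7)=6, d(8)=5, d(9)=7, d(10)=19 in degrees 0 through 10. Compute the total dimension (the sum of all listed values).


Total dimension = d(0) + d(1) + ... + d(10)
= 1 + 1 + 2 + 4 + 9 + 11 + 6 + 6 + 5 + 7 + 19
= 71

71


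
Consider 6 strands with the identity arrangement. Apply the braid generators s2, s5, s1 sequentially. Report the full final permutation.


Starting with identity [1, 2, 3, 4, 5, 6].
Apply generators in sequence:
  After s2: [1, 3, 2, 4, 5, 6]
  After s5: [1, 3, 2, 4, 6, 5]
  After s1: [3, 1, 2, 4, 6, 5]
Final permutation: [3, 1, 2, 4, 6, 5]

[3, 1, 2, 4, 6, 5]


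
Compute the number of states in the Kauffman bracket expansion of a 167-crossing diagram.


Each crossing contributes 2 choices (A-smoothing or B-smoothing).
Total states = 2^167 = 187072209578355573530071658587684226515959365500928

187072209578355573530071658587684226515959365500928


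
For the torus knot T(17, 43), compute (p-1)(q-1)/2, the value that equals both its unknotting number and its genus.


For a torus knot T(p,q), both the unknotting number and genus equal (p-1)(q-1)/2.
= (17-1)(43-1)/2
= 16*42/2
= 672/2 = 336

336


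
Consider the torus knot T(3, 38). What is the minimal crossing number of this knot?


For a torus knot T(p, q) with gcd(p,q)=1,
the crossing number is min(p*(q-1), q*(p-1)).
p*(q-1) = 3*37 = 111
q*(p-1) = 38*2 = 76
min(111, 76) = 76

76


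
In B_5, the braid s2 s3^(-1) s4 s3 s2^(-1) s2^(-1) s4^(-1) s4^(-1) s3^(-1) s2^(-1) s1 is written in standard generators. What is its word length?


The word length counts the number of generators (including inverses).
Listing each generator: s2, s3^(-1), s4, s3, s2^(-1), s2^(-1), s4^(-1), s4^(-1), s3^(-1), s2^(-1), s1
There are 11 generators in this braid word.

11


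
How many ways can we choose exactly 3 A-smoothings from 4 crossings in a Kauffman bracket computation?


We choose which 3 of 4 crossings get A-smoothings.
C(4, 3) = 4! / (3! * 1!)
= 4

4


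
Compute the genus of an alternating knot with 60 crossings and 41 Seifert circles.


For alternating knots, g = (c - s + 1)/2.
= (60 - 41 + 1)/2
= 20/2 = 10

10


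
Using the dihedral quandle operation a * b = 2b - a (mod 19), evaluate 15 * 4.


15 * 4 = 2*4 - 15 mod 19
= 8 - 15 mod 19
= -7 mod 19 = 12

12


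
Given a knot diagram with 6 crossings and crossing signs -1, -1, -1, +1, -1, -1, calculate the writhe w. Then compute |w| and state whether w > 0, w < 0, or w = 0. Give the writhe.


Step 1: Count positive crossings (+1).
Positive crossings: 1
Step 2: Count negative crossings (-1).
Negative crossings: 5
Step 3: Writhe = (positive) - (negative)
w = 1 - 5 = -4
Step 4: |w| = 4, and w is negative

-4


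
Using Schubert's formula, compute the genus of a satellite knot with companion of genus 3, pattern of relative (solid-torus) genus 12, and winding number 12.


Schubert: g(satellite) = g_rel(pattern) + |winding| * g(companion),
where g_rel(pattern) is the genus of the pattern relative to the solid torus.
= 12 + 12 * 3
= 12 + 36 = 48

48


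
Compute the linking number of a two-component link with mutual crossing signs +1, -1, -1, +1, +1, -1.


Step 1: Count positive crossings: 3
Step 2: Count negative crossings: 3
Step 3: Sum of signs = 3 - 3 = 0
Step 4: Linking number = sum/2 = 0/2 = 0

0


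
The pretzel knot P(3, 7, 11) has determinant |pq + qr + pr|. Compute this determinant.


Step 1: Compute pq + qr + pr.
pq = 3*7 = 21
qr = 7*11 = 77
pr = 3*11 = 33
pq + qr + pr = 21 + 77 + 33 = 131
Step 2: Take absolute value.
det(P(3,7,11)) = |131| = 131

131


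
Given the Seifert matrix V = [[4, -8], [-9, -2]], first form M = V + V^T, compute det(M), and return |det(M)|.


Step 1: Form V + V^T where V = [[4, -8], [-9, -2]]
  V^T = [[4, -9], [-8, -2]]
  V + V^T = [[8, -17], [-17, -4]]
Step 2: det(V + V^T) = 8*(-4) - (-17)*(-17)
  = -32 - 289 = -321
Step 3: Knot determinant = |det(V + V^T)| = |-321| = 321

321


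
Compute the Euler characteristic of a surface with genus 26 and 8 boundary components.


chi = 2 - 2g - b
= 2 - 2*26 - 8
= 2 - 52 - 8 = -58

-58


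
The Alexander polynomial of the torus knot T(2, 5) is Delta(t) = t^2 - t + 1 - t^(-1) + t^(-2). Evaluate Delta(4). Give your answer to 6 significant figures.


Substituting t = 4 into Delta(t) = t^2 - t + 1 - t^(-1) + t^(-2):
Term values: (16) + (-4) + (1) + (-0.25) + (0.0625)
Sum = 12.8125
Rounded to 6 significant figures: 12.8125

12.8125


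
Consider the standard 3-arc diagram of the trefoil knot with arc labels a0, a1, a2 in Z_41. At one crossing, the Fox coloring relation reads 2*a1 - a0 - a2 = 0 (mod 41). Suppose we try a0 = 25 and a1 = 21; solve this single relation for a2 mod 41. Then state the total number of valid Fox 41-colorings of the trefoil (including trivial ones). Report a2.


Step 1: Apply the given crossing relation 2*a1 - a0 - a2 = 0 (mod 41).
  a2 = 2*a1 - a0 mod 41
  a2 = 2*21 - 25 mod 41
  a2 = 42 - 25 mod 41
  a2 = 17 mod 41 = 17
Step 2: The trefoil has determinant 3.
  Number of Fox p-colorings (p prime) is p^2 if p = 3, else p.
  Since 41 does not divide 3, only trivial (constant) colorings exist.
  (So the trial a0 = 25, a1 = 21 with a0 != a1 does NOT extend to a valid coloring of the whole trefoil: the other two crossing relations require 3*(a1 - a0) = 0 (mod 41), which fails.)
  Total colorings = 41
Step 3: a2 = 17, total Fox 41-colorings = 41

17


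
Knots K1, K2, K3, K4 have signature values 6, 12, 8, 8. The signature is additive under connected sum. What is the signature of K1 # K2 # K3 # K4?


The signature is additive under connected sum.
signature(K1 # K2 # K3 # K4) = (6) + (12) + (8) + (8)
= 34

34


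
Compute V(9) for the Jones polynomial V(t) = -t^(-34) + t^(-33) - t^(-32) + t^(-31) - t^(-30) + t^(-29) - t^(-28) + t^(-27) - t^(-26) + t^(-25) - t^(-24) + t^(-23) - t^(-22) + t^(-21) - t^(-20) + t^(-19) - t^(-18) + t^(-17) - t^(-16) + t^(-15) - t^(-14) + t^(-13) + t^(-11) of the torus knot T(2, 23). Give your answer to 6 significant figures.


Substituting t = 9 into V(t) = -t^(-34) + t^(-33) - t^(-32) + t^(-31) - t^(-30) + t^(-29) - t^(-28) + t^(-27) - t^(-26) + t^(-25) - t^(-24) + t^(-23) - t^(-22) + t^(-21) - t^(-20) + t^(-19) - t^(-18) + t^(-17) - t^(-16) + t^(-15) - t^(-14) + t^(-13) + t^(-11):
  (-)t^(-34) = -3.59546e-33
  (+)t^(-33) = 3.23592e-32
  (-)t^(-32) = -2.91232e-31
  (+)t^(-31) = 2.62109e-30
  (-)t^(-30) = -2.35898e-29
  (+)t^(-29) = 2.12308e-28
  (-)t^(-28) = -1.91078e-27
  (+)t^(-27) = 1.7197e-26
  (-)t^(-26) = -1.54773e-25
  (+)t^(-25) = 1.39296e-24
  (-)t^(-24) = -1.25366e-23
  (+)t^(-23) = 1.12829e-22
  (-)t^(-22) = -1.01546e-21
  (+)t^(-21) = 9.13918e-21
  (-)t^(-20) = -8.22526e-20
  (+)t^(-19) = 7.40274e-19
  (-)t^(-18) = -6.66246e-18
  (+)t^(-17) = 5.99622e-17
  (-)t^(-16) = -5.3966e-16
  (+)t^(-15) = 4.85694e-15
  (-)t^(-14) = -4.37124e-14
  (+)t^(-13) = 3.93412e-13
  (+)t^(-11) = 3.18664e-11
Sum = (-3.59546e-33) + (3.23592e-32) + (-2.91232e-31) + (2.62109e-30) + (-2.35898e-29) + (2.12308e-28) + (-1.91078e-27) + (1.7197e-26) + (-1.54773e-25) + (1.39296e-24) + (-1.25366e-23) + (1.12829e-22) + (-1.01546e-21) + (9.13918e-21) + (-8.22526e-20) + (7.40274e-19) + (-6.66246e-18) + (5.99622e-17) + (-5.3966e-16) + (4.85694e-15) + (-4.37124e-14) + (3.93412e-13) + (3.18664e-11)
= 3.222042607e-11
Rounded to 6 significant figures: 3.22204e-11

3.22204e-11


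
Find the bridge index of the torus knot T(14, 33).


The bridge number of T(p,q) is min(p,q).
min(14, 33) = 14

14


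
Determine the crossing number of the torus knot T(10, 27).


For a torus knot T(p, q) with gcd(p,q)=1,
the crossing number is min(p*(q-1), q*(p-1)).
p*(q-1) = 10*26 = 260
q*(p-1) = 27*9 = 243
min(260, 243) = 243

243


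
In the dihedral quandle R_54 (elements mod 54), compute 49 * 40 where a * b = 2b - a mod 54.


49 * 40 = 2*40 - 49 mod 54
= 80 - 49 mod 54
= 31 mod 54 = 31

31


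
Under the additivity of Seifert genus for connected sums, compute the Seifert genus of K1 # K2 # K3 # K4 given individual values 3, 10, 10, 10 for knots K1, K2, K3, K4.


The Seifert genus is additive under connected sum.
Seifert genus(K1 # K2 # K3 # K4) = (3) + (10) + (10) + (10)
= 33

33


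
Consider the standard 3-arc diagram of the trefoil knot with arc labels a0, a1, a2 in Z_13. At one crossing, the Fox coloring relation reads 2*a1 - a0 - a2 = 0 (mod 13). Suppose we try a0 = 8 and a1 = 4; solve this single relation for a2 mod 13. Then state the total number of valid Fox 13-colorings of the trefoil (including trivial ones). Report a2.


Step 1: Apply the given crossing relation 2*a1 - a0 - a2 = 0 (mod 13).
  a2 = 2*a1 - a0 mod 13
  a2 = 2*4 - 8 mod 13
  a2 = 8 - 8 mod 13
  a2 = 0 mod 13 = 0
Step 2: The trefoil has determinant 3.
  Number of Fox p-colorings (p prime) is p^2 if p = 3, else p.
  Since 13 does not divide 3, only trivial (constant) colorings exist.
  (So the trial a0 = 8, a1 = 4 with a0 != a1 does NOT extend to a valid coloring of the whole trefoil: the other two crossing relations require 3*(a1 - a0) = 0 (mod 13), which fails.)
  Total colorings = 13
Step 3: a2 = 0, total Fox 13-colorings = 13

0


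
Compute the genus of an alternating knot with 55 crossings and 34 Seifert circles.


For alternating knots, g = (c - s + 1)/2.
= (55 - 34 + 1)/2
= 22/2 = 11

11


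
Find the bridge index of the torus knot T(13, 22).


The bridge number of T(p,q) is min(p,q).
min(13, 22) = 13

13


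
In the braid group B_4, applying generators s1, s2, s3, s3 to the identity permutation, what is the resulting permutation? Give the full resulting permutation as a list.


Starting with identity [1, 2, 3, 4].
Apply generators in sequence:
  After s1: [2, 1, 3, 4]
  After s2: [2, 3, 1, 4]
  After s3: [2, 3, 4, 1]
  After s3: [2, 3, 1, 4]
Final permutation: [2, 3, 1, 4]

[2, 3, 1, 4]


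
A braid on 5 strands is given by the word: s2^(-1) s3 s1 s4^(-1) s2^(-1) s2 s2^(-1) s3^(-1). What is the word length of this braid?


The word length counts the number of generators (including inverses).
Listing each generator: s2^(-1), s3, s1, s4^(-1), s2^(-1), s2, s2^(-1), s3^(-1)
There are 8 generators in this braid word.

8


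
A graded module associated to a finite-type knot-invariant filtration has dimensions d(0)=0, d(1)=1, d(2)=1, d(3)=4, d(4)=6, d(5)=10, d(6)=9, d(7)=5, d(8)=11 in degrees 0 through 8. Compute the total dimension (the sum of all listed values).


Total dimension = d(0) + d(1) + ... + d(8)
= 0 + 1 + 1 + 4 + 6 + 10 + 9 + 5 + 11
= 47

47


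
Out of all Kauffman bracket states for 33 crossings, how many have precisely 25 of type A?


We choose which 25 of 33 crossings get A-smoothings.
C(33, 25) = 33! / (25! * 8!)
= 13884156

13884156


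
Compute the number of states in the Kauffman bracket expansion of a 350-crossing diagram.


Each crossing contributes 2 choices (A-smoothing or B-smoothing).
Total states = 2^350 = 2293498615990071511610820895302086940796564989168281123737588839386922876088484808070018553110125686554624

2293498615990071511610820895302086940796564989168281123737588839386922876088484808070018553110125686554624


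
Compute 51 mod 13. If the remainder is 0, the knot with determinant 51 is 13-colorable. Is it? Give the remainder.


Step 1: A knot is p-colorable if and only if p divides its determinant.
Step 2: Compute 51 mod 13.
51 = 3 * 13 + 12
Step 3: 51 mod 13 = 12
Step 4: The knot is 13-colorable: no

12


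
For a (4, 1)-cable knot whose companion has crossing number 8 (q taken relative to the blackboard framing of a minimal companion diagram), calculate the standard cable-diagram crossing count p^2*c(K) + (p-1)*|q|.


Step 1: Each of the c(K) crossings of the companion diagram becomes p*p = p^2 crossings among the p parallel strands, and each of the |q| twists s_1 s_2 ... s_(p-1) adds (p-1) crossings.
  Crossings = p^2 * c(K) + (p-1)*|q|
Step 2: = 4^2 * 8 + (4-1)*1
Step 3: = 16*8 + 3*1
Step 4: = 128 + 3 = 131

131


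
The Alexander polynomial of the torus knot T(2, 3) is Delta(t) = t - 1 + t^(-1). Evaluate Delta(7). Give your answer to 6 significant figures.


Substituting t = 7 into Delta(t) = t - 1 + t^(-1):
Term values: (7) + (-1) + (0.142857)
Sum = 6.142857143
Rounded to 6 significant figures: 6.14286

6.14286


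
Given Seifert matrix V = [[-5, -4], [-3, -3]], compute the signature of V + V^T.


Step 1: V + V^T = [[-10, -7], [-7, -6]]
Step 2: trace = -16, det = 11
Step 3: Discriminant = (-16)^2 - 4*11 = 212
Step 4: Eigenvalues: -0.71989, -15.2801
Step 5: Signature = (# positive eigenvalues) - (# negative eigenvalues) = -2

-2


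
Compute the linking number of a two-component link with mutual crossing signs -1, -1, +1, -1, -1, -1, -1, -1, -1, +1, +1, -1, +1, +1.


Step 1: Count positive crossings: 5
Step 2: Count negative crossings: 9
Step 3: Sum of signs = 5 - 9 = -4
Step 4: Linking number = sum/2 = -4/2 = -2

-2


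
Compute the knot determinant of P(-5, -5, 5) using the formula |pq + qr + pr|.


Step 1: Compute pq + qr + pr.
pq = (-5)*(-5) = 25
qr = (-5)*5 = -25
pr = (-5)*5 = -25
pq + qr + pr = 25 + (-25) + (-25) = -25
Step 2: Take absolute value.
det(P(-5,-5,5)) = |-25| = 25

25


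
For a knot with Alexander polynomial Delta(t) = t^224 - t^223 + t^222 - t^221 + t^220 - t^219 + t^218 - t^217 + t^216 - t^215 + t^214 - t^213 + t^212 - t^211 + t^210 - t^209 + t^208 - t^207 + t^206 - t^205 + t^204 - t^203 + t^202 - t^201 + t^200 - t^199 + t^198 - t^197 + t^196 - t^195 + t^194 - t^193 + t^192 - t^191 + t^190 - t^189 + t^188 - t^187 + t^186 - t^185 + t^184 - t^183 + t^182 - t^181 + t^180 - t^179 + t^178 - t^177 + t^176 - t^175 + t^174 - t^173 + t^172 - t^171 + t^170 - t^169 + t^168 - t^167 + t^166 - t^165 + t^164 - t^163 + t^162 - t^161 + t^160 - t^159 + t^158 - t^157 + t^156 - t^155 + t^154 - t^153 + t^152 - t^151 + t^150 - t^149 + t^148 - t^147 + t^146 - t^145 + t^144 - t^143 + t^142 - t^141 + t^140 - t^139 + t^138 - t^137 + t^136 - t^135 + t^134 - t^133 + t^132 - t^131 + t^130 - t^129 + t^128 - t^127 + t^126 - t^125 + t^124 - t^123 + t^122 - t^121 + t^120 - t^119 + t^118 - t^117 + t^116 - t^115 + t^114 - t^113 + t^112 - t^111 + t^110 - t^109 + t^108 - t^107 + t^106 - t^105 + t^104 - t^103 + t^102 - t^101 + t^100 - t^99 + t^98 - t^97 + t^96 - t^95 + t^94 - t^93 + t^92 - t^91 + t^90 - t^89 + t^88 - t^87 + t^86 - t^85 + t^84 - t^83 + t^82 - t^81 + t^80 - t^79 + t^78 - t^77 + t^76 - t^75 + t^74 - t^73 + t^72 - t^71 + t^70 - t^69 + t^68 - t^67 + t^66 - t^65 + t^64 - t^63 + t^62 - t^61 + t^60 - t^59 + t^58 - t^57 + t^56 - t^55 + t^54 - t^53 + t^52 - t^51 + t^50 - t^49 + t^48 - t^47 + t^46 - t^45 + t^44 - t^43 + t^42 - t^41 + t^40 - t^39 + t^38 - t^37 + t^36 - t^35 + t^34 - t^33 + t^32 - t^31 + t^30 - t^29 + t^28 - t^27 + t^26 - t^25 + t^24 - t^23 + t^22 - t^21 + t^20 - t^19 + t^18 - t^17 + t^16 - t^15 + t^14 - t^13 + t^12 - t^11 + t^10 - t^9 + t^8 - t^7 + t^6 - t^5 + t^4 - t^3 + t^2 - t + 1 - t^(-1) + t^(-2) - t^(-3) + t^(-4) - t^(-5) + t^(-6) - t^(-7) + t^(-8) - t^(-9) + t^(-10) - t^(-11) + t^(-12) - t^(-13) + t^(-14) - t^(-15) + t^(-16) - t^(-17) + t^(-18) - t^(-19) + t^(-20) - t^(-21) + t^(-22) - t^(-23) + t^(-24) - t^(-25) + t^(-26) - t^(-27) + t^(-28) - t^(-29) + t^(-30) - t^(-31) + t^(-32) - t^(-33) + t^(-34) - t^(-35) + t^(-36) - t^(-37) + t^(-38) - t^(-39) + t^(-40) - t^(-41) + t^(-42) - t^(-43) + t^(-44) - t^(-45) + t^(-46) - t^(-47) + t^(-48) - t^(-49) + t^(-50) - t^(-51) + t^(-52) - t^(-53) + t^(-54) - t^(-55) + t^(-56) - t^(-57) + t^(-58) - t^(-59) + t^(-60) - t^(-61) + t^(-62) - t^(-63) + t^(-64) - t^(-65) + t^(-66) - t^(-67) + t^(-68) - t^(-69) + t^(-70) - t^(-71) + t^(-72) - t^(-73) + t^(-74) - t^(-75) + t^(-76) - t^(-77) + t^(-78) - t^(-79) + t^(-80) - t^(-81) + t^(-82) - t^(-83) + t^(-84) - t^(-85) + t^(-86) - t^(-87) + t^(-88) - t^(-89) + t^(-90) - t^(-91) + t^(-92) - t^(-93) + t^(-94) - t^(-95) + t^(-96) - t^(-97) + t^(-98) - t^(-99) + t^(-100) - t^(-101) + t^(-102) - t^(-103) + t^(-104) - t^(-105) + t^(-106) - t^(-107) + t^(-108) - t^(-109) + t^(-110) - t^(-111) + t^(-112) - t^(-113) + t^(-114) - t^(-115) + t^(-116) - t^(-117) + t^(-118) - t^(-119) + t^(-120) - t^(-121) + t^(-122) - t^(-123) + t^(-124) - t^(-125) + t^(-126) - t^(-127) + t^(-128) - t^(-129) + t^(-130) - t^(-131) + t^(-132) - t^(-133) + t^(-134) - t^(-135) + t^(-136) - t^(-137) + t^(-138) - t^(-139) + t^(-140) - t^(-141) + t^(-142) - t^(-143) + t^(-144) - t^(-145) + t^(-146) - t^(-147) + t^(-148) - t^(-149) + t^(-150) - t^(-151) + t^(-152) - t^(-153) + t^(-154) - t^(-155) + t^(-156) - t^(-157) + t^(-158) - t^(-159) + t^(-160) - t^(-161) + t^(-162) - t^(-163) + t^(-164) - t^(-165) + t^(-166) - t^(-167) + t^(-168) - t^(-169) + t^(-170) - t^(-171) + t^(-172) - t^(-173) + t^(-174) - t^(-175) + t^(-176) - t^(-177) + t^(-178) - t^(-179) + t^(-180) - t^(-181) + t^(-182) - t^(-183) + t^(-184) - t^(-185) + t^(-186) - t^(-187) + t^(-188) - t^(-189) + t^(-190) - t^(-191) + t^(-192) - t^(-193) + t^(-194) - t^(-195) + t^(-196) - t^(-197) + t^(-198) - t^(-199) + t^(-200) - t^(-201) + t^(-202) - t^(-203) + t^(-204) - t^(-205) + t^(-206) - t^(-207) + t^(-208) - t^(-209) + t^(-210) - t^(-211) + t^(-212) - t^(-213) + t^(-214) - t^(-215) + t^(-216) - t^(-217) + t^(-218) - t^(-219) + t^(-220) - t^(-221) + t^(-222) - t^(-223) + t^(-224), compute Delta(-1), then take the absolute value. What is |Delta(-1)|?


Step 1: The polynomial has 449 terms with alternating signs, exponents from 224 down to -224.
Step 2: Substitute t = -1. The i-th term has coefficient (-1)^i and exponent (m-i),
  so its value is (-1)^i * (-1)^(m-i) = (-1)^m = 1 for every i.
Step 3: All 449 terms equal 1, so Delta(-1) = 449 * (1) = 449
Step 4: |Delta(-1)| = 449

449


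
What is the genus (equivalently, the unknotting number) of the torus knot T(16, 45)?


For a torus knot T(p,q), both the unknotting number and genus equal (p-1)(q-1)/2.
= (16-1)(45-1)/2
= 15*44/2
= 660/2 = 330

330


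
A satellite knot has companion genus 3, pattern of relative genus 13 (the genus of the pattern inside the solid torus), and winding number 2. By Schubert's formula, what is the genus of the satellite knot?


Schubert: g(satellite) = g_rel(pattern) + |winding| * g(companion),
where g_rel(pattern) is the genus of the pattern relative to the solid torus.
= 13 + 2 * 3
= 13 + 6 = 19

19


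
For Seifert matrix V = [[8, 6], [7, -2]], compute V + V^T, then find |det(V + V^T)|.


Step 1: Form V + V^T where V = [[8, 6], [7, -2]]
  V^T = [[8, 7], [6, -2]]
  V + V^T = [[16, 13], [13, -4]]
Step 2: det(V + V^T) = 16*(-4) - 13*13
  = -64 - 169 = -233
Step 3: Knot determinant = |det(V + V^T)| = |-233| = 233

233


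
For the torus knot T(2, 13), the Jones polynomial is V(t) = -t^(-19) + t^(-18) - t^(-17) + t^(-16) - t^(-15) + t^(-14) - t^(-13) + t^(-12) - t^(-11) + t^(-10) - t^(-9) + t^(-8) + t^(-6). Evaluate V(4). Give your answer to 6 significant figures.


Substituting t = 4 into V(t) = -t^(-19) + t^(-18) - t^(-17) + t^(-16) - t^(-15) + t^(-14) - t^(-13) + t^(-12) - t^(-11) + t^(-10) - t^(-9) + t^(-8) + t^(-6):
  (-)t^(-19) = -3.63798e-12
  (+)t^(-18) = 1.45519e-11
  (-)t^(-17) = -5.82077e-11
  (+)t^(-16) = 2.32831e-10
  (-)t^(-15) = -9.31323e-10
  (+)t^(-14) = 3.72529e-09
  (-)t^(-13) = -1.49012e-08
  (+)t^(-12) = 5.96046e-08
  (-)t^(-11) = -2.38419e-07
  (+)t^(-10) = 9.53674e-07
  (-)t^(-9) = -3.8147e-06
  (+)t^(-8) = 1.52588e-05
  (+)t^(-6) = 0.000244141
Sum = (-3.63798e-12) + (1.45519e-11) + (-5.82077e-11) + (2.32831e-10) + (-9.31323e-10) + (3.72529e-09) + (-1.49012e-08) + (5.96046e-08) + (-2.38419e-07) + (9.53674e-07) + (-3.8147e-06) + (1.52588e-05) + (0.000244141)
= 0.0002563476555
Rounded to 6 significant figures: 0.000256348

0.000256348


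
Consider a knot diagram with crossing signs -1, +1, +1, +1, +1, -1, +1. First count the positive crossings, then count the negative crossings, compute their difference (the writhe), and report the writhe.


Step 1: Count positive crossings (+1).
Positive crossings: 5
Step 2: Count negative crossings (-1).
Negative crossings: 2
Step 3: Writhe = (positive) - (negative)
w = 5 - 2 = 3
Step 4: |w| = 3, and w is positive

3


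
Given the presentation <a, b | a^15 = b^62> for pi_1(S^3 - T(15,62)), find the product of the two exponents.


The relation is a^15 = b^62.
Product of exponents = 15 * 62
= 930

930


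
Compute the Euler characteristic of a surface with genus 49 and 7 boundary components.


chi = 2 - 2g - b
= 2 - 2*49 - 7
= 2 - 98 - 7 = -103

-103


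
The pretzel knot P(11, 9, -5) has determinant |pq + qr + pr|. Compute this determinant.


Step 1: Compute pq + qr + pr.
pq = 11*9 = 99
qr = 9*(-5) = -45
pr = 11*(-5) = -55
pq + qr + pr = 99 + (-45) + (-55) = -1
Step 2: Take absolute value.
det(P(11,9,-5)) = |-1| = 1

1


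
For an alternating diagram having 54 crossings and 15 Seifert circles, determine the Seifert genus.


For alternating knots, g = (c - s + 1)/2.
= (54 - 15 + 1)/2
= 40/2 = 20

20


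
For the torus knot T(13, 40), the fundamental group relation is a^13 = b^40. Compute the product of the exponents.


The relation is a^13 = b^40.
Product of exponents = 13 * 40
= 520

520


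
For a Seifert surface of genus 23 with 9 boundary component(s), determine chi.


chi = 2 - 2g - b
= 2 - 2*23 - 9
= 2 - 46 - 9 = -53

-53


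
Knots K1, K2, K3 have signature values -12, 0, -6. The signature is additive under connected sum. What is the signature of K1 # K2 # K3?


The signature is additive under connected sum.
signature(K1 # K2 # K3) = (-12) + (0) + (-6)
= -18

-18


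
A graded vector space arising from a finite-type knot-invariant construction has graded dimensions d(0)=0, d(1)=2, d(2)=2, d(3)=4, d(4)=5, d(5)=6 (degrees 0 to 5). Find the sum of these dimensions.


Total dimension = d(0) + d(1) + ... + d(5)
= 0 + 2 + 2 + 4 + 5 + 6
= 19

19


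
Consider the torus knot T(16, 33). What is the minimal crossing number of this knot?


For a torus knot T(p, q) with gcd(p,q)=1,
the crossing number is min(p*(q-1), q*(p-1)).
p*(q-1) = 16*32 = 512
q*(p-1) = 33*15 = 495
min(512, 495) = 495

495


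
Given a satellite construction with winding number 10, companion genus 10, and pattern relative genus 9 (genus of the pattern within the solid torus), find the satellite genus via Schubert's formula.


Schubert: g(satellite) = g_rel(pattern) + |winding| * g(companion),
where g_rel(pattern) is the genus of the pattern relative to the solid torus.
= 9 + 10 * 10
= 9 + 100 = 109

109


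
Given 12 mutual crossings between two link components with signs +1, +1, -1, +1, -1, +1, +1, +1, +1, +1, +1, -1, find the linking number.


Step 1: Count positive crossings: 9
Step 2: Count negative crossings: 3
Step 3: Sum of signs = 9 - 3 = 6
Step 4: Linking number = sum/2 = 6/2 = 3

3


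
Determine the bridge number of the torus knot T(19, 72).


The bridge number of T(p,q) is min(p,q).
min(19, 72) = 19

19


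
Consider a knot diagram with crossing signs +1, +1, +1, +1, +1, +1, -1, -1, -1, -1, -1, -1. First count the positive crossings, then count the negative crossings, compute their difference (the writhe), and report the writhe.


Step 1: Count positive crossings (+1).
Positive crossings: 6
Step 2: Count negative crossings (-1).
Negative crossings: 6
Step 3: Writhe = (positive) - (negative)
w = 6 - 6 = 0
Step 4: |w| = 0, and w is zero

0


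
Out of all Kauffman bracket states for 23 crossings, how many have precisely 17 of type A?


We choose which 17 of 23 crossings get A-smoothings.
C(23, 17) = 23! / (17! * 6!)
= 100947

100947


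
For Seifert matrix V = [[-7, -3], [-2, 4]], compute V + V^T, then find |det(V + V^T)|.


Step 1: Form V + V^T where V = [[-7, -3], [-2, 4]]
  V^T = [[-7, -2], [-3, 4]]
  V + V^T = [[-14, -5], [-5, 8]]
Step 2: det(V + V^T) = (-14)*8 - (-5)*(-5)
  = -112 - 25 = -137
Step 3: Knot determinant = |det(V + V^T)| = |-137| = 137

137


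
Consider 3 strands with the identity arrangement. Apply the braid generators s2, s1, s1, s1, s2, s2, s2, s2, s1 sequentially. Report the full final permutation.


Starting with identity [1, 2, 3].
Apply generators in sequence:
  After s2: [1, 3, 2]
  After s1: [3, 1, 2]
  After s1: [1, 3, 2]
  After s1: [3, 1, 2]
  After s2: [3, 2, 1]
  After s2: [3, 1, 2]
  After s2: [3, 2, 1]
  After s2: [3, 1, 2]
  After s1: [1, 3, 2]
Final permutation: [1, 3, 2]

[1, 3, 2]


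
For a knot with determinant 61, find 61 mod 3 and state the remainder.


Step 1: A knot is p-colorable if and only if p divides its determinant.
Step 2: Compute 61 mod 3.
61 = 20 * 3 + 1
Step 3: 61 mod 3 = 1
Step 4: The knot is 3-colorable: no

1


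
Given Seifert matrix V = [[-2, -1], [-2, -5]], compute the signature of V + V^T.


Step 1: V + V^T = [[-4, -3], [-3, -10]]
Step 2: trace = -14, det = 31
Step 3: Discriminant = (-14)^2 - 4*31 = 72
Step 4: Eigenvalues: -2.75736, -11.2426
Step 5: Signature = (# positive eigenvalues) - (# negative eigenvalues) = -2

-2


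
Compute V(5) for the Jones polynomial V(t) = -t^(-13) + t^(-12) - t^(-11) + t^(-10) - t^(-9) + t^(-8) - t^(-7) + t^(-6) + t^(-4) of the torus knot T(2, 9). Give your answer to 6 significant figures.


Substituting t = 5 into V(t) = -t^(-13) + t^(-12) - t^(-11) + t^(-10) - t^(-9) + t^(-8) - t^(-7) + t^(-6) + t^(-4):
  (-)t^(-13) = -8.192e-10
  (+)t^(-12) = 4.096e-09
  (-)t^(-11) = -2.048e-08
  (+)t^(-10) = 1.024e-07
  (-)t^(-9) = -5.12e-07
  (+)t^(-8) = 2.56e-06
  (-)t^(-7) = -1.28e-05
  (+)t^(-6) = 6.4e-05
  (+)t^(-4) = 0.0016
Sum = (-8.192e-10) + (4.096e-09) + (-2.048e-08) + (1.024e-07) + (-5.12e-07) + (2.56e-06) + (-1.28e-05) + (6.4e-05) + (0.0016)
= 0.001653333197
Rounded to 6 significant figures: 0.00165333

0.00165333


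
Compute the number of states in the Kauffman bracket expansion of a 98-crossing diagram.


Each crossing contributes 2 choices (A-smoothing or B-smoothing).
Total states = 2^98 = 316912650057057350374175801344

316912650057057350374175801344


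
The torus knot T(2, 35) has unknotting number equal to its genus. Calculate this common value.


For a torus knot T(p,q), both the unknotting number and genus equal (p-1)(q-1)/2.
= (2-1)(35-1)/2
= 1*34/2
= 34/2 = 17

17


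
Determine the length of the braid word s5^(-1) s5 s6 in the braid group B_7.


The word length counts the number of generators (including inverses).
Listing each generator: s5^(-1), s5, s6
There are 3 generators in this braid word.

3


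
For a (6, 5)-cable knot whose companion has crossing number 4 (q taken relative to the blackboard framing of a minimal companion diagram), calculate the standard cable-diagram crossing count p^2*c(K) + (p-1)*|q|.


Step 1: Each of the c(K) crossings of the companion diagram becomes p*p = p^2 crossings among the p parallel strands, and each of the |q| twists s_1 s_2 ... s_(p-1) adds (p-1) crossings.
  Crossings = p^2 * c(K) + (p-1)*|q|
Step 2: = 6^2 * 4 + (6-1)*5
Step 3: = 36*4 + 5*5
Step 4: = 144 + 25 = 169

169


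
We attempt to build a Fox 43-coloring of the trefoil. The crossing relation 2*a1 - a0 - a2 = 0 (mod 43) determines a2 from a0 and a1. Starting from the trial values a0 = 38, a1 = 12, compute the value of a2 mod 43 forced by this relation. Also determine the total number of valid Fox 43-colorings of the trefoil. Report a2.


Step 1: Apply the given crossing relation 2*a1 - a0 - a2 = 0 (mod 43).
  a2 = 2*a1 - a0 mod 43
  a2 = 2*12 - 38 mod 43
  a2 = 24 - 38 mod 43
  a2 = -14 mod 43 = 29
Step 2: The trefoil has determinant 3.
  Number of Fox p-colorings (p prime) is p^2 if p = 3, else p.
  Since 43 does not divide 3, only trivial (constant) colorings exist.
  (So the trial a0 = 38, a1 = 12 with a0 != a1 does NOT extend to a valid coloring of the whole trefoil: the other two crossing relations require 3*(a1 - a0) = 0 (mod 43), which fails.)
  Total colorings = 43
Step 3: a2 = 29, total Fox 43-colorings = 43

29


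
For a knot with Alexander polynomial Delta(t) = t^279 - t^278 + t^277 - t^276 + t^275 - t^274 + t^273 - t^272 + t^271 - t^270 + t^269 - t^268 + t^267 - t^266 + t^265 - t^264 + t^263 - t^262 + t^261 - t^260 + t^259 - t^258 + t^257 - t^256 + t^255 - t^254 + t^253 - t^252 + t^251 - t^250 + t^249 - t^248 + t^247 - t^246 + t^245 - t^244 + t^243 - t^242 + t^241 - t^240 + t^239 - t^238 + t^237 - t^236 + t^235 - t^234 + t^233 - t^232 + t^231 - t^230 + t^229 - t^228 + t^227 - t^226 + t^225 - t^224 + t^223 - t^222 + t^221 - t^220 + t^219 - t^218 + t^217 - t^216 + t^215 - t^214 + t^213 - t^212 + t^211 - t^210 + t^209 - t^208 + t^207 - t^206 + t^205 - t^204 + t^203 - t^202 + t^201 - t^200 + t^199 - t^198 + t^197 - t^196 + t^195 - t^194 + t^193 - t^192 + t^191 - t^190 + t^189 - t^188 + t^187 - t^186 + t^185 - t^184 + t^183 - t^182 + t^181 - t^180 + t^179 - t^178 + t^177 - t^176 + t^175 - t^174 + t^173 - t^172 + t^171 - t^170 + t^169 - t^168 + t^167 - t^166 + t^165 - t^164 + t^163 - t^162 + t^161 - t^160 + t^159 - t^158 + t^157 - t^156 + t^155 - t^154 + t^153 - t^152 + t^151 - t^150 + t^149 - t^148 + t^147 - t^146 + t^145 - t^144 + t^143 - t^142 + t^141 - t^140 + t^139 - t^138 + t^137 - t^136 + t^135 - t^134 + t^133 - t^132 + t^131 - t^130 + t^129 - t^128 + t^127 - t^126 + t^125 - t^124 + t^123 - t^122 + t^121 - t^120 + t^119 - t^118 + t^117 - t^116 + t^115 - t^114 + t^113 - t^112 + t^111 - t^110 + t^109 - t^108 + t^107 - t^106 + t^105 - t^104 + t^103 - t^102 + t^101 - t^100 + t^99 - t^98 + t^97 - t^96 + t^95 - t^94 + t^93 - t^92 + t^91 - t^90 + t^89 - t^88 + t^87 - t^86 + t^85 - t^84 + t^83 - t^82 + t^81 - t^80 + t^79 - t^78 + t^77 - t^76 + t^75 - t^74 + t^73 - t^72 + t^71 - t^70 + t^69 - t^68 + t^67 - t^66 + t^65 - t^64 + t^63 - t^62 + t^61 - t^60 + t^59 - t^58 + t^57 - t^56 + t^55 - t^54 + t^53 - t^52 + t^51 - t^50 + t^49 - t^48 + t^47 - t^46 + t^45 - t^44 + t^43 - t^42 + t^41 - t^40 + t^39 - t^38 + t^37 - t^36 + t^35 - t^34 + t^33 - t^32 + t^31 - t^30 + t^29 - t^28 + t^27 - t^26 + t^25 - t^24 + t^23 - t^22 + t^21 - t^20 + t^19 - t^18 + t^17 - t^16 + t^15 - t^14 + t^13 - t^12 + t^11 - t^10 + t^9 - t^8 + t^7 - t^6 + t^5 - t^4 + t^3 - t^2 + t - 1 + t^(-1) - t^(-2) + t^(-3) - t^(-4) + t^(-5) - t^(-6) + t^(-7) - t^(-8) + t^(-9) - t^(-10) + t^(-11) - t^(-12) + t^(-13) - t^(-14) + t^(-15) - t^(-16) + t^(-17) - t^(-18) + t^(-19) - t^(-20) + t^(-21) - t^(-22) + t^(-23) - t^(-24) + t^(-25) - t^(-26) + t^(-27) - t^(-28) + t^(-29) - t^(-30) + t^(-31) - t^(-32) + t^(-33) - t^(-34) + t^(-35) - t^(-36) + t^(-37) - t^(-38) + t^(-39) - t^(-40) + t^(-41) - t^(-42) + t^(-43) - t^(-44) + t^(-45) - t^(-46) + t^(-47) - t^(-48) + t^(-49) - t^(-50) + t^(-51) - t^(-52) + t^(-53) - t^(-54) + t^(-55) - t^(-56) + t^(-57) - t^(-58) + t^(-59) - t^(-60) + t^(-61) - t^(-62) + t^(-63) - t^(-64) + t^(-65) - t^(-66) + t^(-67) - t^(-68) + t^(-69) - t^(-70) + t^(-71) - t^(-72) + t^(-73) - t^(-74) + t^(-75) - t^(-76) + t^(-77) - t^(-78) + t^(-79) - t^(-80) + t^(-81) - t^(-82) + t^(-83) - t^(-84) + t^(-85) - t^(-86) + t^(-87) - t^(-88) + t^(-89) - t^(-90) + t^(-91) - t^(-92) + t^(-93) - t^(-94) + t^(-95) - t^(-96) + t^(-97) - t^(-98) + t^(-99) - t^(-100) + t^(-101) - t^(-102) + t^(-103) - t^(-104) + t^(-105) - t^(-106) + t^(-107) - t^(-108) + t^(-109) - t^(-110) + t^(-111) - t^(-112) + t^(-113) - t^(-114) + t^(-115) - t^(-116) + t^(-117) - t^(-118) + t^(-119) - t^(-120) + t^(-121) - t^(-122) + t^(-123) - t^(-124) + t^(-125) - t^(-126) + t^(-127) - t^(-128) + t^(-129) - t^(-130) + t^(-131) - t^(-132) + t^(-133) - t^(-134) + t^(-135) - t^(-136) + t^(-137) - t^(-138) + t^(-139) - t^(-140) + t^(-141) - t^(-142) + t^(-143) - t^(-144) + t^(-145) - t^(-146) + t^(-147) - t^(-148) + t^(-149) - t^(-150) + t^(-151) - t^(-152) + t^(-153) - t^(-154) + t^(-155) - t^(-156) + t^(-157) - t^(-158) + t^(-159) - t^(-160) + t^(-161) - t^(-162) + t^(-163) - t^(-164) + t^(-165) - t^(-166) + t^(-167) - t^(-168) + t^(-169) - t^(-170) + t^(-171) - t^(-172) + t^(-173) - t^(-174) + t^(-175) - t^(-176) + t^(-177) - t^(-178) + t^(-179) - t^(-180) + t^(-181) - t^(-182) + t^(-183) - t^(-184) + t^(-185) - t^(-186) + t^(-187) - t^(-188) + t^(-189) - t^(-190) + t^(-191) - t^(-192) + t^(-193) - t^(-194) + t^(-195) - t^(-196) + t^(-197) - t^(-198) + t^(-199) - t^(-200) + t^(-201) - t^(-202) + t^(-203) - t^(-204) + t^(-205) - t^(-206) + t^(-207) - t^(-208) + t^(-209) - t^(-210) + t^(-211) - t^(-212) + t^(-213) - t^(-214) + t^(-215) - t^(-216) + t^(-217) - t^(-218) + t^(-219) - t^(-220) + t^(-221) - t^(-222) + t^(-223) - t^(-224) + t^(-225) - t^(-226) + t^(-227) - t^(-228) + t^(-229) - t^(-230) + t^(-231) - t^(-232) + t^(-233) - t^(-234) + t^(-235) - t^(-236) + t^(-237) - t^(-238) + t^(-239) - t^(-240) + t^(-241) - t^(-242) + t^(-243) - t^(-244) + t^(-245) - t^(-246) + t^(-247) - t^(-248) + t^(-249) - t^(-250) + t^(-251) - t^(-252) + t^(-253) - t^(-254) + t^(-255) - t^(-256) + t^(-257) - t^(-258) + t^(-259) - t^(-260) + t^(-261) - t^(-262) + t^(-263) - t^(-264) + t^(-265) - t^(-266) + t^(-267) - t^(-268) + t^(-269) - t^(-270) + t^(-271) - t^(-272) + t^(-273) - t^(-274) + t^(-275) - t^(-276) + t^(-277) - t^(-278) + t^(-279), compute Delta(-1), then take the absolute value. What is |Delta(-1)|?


Step 1: The polynomial has 559 terms with alternating signs, exponents from 279 down to -279.
Step 2: Substitute t = -1. The i-th term has coefficient (-1)^i and exponent (m-i),
  so its value is (-1)^i * (-1)^(m-i) = (-1)^m = -1 for every i.
Step 3: All 559 terms equal -1, so Delta(-1) = 559 * (-1) = -559
Step 4: |Delta(-1)| = 559

559
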